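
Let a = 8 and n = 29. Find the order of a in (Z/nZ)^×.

28

Since 8 ∈ (Z/29Z)^×, its order divides φ(29) = 29 − 1 = 28 = 2^2 · 7.
Divisors of 28: 1, 2, 4, 7, 14, 28.
Check 8^d mod 29 for each divisor in increasing order:
8^1 ≡ 8
8^2 ≡ 6
8^4 ≡ 7
8^7 ≡ 17
8^14 ≡ 28
8^28 ≡ 1
The smallest such exponent is 28, so the order of 8 is 28.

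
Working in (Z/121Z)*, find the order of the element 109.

22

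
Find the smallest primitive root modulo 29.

2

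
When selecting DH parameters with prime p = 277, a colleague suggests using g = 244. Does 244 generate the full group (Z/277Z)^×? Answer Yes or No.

φ(277) = 277 − 1 = 276 = 2^2 · 3 · 23.
244 is a primitive root mod 277 iff 244^(φ(277)/q) ≢ 1 for every prime q | φ(277), i.e. q ∈ {2, 3, 23}.
244^138 ≡ 276 (mod 277)  [q = 2: ≢ 1 ✓]
244^92 ≡ 1 (mod 277)  [q = 3: ≡ 1 ✗]
244^12 ≡ 201 (mod 277)  [q = 23: ≢ 1 ✓]
Since 244^92 ≡ 1, the order of 244 divides 92 < 276, so 244 is not a primitive root.

No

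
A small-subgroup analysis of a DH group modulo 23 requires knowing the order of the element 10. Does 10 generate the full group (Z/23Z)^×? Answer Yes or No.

Yes

φ(23) = 23 − 1 = 22 = 2 · 11.
10 is a primitive root mod 23 iff 10^(φ(23)/q) ≢ 1 for every prime q | φ(23), i.e. q ∈ {2, 11}.
10^11 ≡ 22 (mod 23)  [q = 2: ≢ 1 ✓]
10^2 ≡ 8 (mod 23)  [q = 11: ≢ 1 ✓]
All checks pass, so 10 has order 22 and is a primitive root modulo 23.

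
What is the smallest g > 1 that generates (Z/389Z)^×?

φ(389) = 389 − 1 = 388 = 2^2 · 97.
g is a primitive root iff g^(388/q) ≢ 1 (mod 389) for each prime q ∈ {2, 97}.
g = 2: 2^194 ≡ 388; 2^4 ≡ 16 — none is 1, so 2 is a primitive root.
Hence the least primitive root of 389 is 2.

2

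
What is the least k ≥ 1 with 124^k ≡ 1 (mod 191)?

190

The order of 124 must divide φ(191) = 191 − 1 = 190 = 2 · 5 · 19.
Divisors of 190: 1, 2, 5, 10, 19, 38, 95, 190.
Compute 124^d (mod 191) for the divisors d until we hit 1:
124^1 ≡ 124 (mod 191)
124^2 ≡ 96 (mod 191)
124^5 ≡ 31 (mod 191)
124^10 ≡ 6 (mod 191)
124^19 ≡ 142 (mod 191)
124^38 ≡ 109 (mod 191)
124^95 ≡ 190 (mod 191)
124^190 ≡ 1 (mod 191) ✓
So ord_191(124) = 190.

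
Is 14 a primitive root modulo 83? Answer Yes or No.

Yes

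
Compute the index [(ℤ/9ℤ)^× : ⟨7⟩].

The order of 7 must divide φ(9) = φ(3^2) = 3·(3−1) = 6 = 2 · 3.
Divisors of 6: 1, 2, 3, 6.
Compute 7^d (mod 9) for the divisors d until we hit 1:
7^1 ≡ 7 (mod 9)
7^2 ≡ 4 (mod 9)
7^3 ≡ 1 (mod 9) ✓
So ord_9(7) = 3, hence |⟨7⟩| = 3.
[(Z/9Z)^× : ⟨7⟩] = 6/3 = 2.

2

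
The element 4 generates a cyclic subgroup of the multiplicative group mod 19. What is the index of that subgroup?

By Lagrange's theorem, ord_19(4) divides φ(19) = 19 − 1 = 18 = 2 · 3^2.
Divisors of 18: 1, 2, 3, 6, 9, 18.
Evaluate successive powers at the divisors of 18:
4^1 ≡ 4 (mod 19)
4^2 ≡ 16 (mod 19)
4^3 ≡ 7 (mod 19)
4^6 ≡ 11 (mod 19)
4^9 ≡ 1 (mod 19) ✓
So ord_19(4) = 9, hence |⟨4⟩| = 9.
The index is φ(19) / ord(4) = 18 / 9 = 2.

2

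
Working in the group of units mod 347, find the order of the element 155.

The order of 155 must divide φ(347) = 347 − 1 = 346 = 2 · 173.
Divisors of 346: 1, 2, 173, 346.
Compute 155^d (mod 347) for the divisors d until we hit 1:
155^1 ≡ 155 (mod 347)
155^2 ≡ 82 (mod 347)
155^173 ≡ 346 (mod 347)
155^346 ≡ 1 (mod 347) ✓
So ord_347(155) = 346.

346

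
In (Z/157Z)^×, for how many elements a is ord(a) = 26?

φ(157) = 157 − 1 = 156 = 2^2 · 3 · 13.
In a cyclic group of order 156, there are φ(d) elements of order d for each divisor d of 156, and zero for non-divisors.
26 = 2 · 13 divides 156, and φ(26) = 12.

12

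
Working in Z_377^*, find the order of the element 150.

The order of 150 must divide φ(377) = φ(13·29) = (13−1)·(29−1) = 12·28 = 336 = 2^4 · 3 · 7.
Divisors of 336: 1, 2, 3, 4, 6, 7, 8, 12, 14, 16, 21, 24, 28, 42, 48, 56, 84, 112, 168, 336.
Evaluate successive powers at the divisors of 336:
150^1 ≡ 150
150^2 ≡ 257
150^3 ≡ 96
150^4 ≡ 74
150^6 ≡ 168
150^7 ≡ 318
150^8 ≡ 198
150^12 ≡ 326
150^14 ≡ 88
150^16 ≡ 373
150^21 ≡ 86
150^24 ≡ 339
150^28 ≡ 204
150^42 ≡ 233
150^48 ≡ 313
150^56 ≡ 146
150^84 ≡ 1
So ord_377(150) = 84.

84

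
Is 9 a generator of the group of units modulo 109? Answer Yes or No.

No

φ(109) = 109 − 1 = 108 = 2^2 · 3^3.
An element g generates (Z/109Z)^× iff g^(108/q) ≢ 1 (mod 109) for each prime q ∈ {2, 3}.
9^54 ≡ 1 (mod 109)  [q = 2: ≡ 1 ✗]
9^36 ≡ 45 (mod 109)  [q = 3: ≢ 1 ✓]
The check at q = 2 fails, so 9 generates a proper subgroup.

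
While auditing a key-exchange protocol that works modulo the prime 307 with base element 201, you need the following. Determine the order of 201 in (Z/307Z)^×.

153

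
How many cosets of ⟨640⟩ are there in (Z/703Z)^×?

The order of 640 must divide φ(703) = φ(19·37) = (19−1)·(37−1) = 18·36 = 648 = 2^3 · 3^4.
Divisors of 648: 1, 2, 3, 4, 6, 8, 9, 12, 18, 24, 27, 36, 54, 72, 81, 108, 162, 216, 324, 648.
Compute 640^d (mod 703) for the divisors d until we hit 1:
640^1 ≡ 640 (mod 703)
640^2 ≡ 454 (mod 703)
640^3 ≡ 221 (mod 703)
640^4 ≡ 137 (mod 703)
640^6 ≡ 334 (mod 703)
640^8 ≡ 491 (mod 703)
640^9 ≡ 702 (mod 703)
640^12 ≡ 482 (mod 703)
640^18 ≡ 1 (mod 703) ✓
Thus |⟨640⟩| = ord(640) = 18.
Index = |(Z/703Z)^×| / |⟨640⟩| = 648 / 18 = 36.

36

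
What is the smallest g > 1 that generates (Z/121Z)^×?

2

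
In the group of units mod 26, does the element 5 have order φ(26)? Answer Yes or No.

φ(26) = φ(2)·φ(13) = 1·12 = 12 = 2^2 · 3.
An element g generates (Z/26Z)^× iff g^(12/q) ≢ 1 (mod 26) for each prime q ∈ {2, 3}.
5^6 ≡ 25 (mod 26)  [q = 2: ≢ 1 ✓]
5^4 ≡ 1 (mod 26)  [q = 3: ≡ 1 ✗]
The check at q = 3 fails, so 5 generates a proper subgroup.

No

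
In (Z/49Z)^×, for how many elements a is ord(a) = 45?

0

φ(49) = φ(7^2) = 7·(7−1) = 42 = 2 · 3 · 7.
Since (Z/49Z)^× is cyclic of order 42, the number of elements of order d is φ(d) when d | 42 and 0 otherwise.
Here 42 is not a multiple of 45, so there are no elements of order 45.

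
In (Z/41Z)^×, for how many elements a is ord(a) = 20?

φ(41) = 41 − 1 = 40 = 2^3 · 5.
Since (Z/41Z)^× is cyclic of order 40, the number of elements of order d is φ(d) when d | 40 and 0 otherwise.
20 = 2^2 · 5 divides 40, and φ(20) = 8.

8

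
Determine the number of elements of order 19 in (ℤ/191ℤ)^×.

18

φ(191) = 191 − 1 = 190 = 2 · 5 · 19.
(Z/191Z)^× is cyclic (|G| = 190); a cyclic group of order m has exactly φ(d) elements of each order d | m, and none otherwise.
19 | 190, and φ(19) = 19 − 1 = 18.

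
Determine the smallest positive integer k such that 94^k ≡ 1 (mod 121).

10

ord(94) | φ(121) = φ(11^2) = 11·(11−1) = 110 = 2 · 5 · 11.
Divisors of 110: 1, 2, 5, 10, 11, 22, 55, 110.
Check 94^d mod 121 for each divisor in increasing order:
94^1 ≡ 94 (mod 121)
94^2 ≡ 3 (mod 121)
94^5 ≡ 120 (mod 121)
94^10 ≡ 1 (mod 121) ✓
So ord_121(94) = 10.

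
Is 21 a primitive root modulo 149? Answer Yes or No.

φ(149) = 149 − 1 = 148 = 2^2 · 37.
21 is a primitive root mod 149 iff 21^(φ(149)/q) ≢ 1 for every prime q | φ(149), i.e. q ∈ {2, 37}.
21^74 ≡ 148 (mod 149)  [q = 2: ≢ 1 ✓]
21^4 ≡ 36 (mod 149)  [q = 37: ≢ 1 ✓]
None equal 1, so ord_149(21) = 148: 21 is a primitive root.

Yes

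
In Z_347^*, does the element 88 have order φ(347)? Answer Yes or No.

φ(347) = 347 − 1 = 346 = 2 · 173.
88 is a primitive root mod 347 iff 88^(φ(347)/q) ≢ 1 for every prime q | φ(347), i.e. q ∈ {2, 173}.
88^173 ≡ 346 (mod 347)  [q = 2: ≢ 1 ✓]
88^2 ≡ 110 (mod 347)  [q = 173: ≢ 1 ✓]
Every test exponent gives a nontrivial residue, hence 88 generates the full group.

Yes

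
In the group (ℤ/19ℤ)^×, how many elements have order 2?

φ(19) = 19 − 1 = 18 = 2 · 3^2.
In a cyclic group of order 18, there are φ(d) elements of order d for each divisor d of 18, and zero for non-divisors.
2 | 18, and φ(2) = 2 − 1 = 1.

1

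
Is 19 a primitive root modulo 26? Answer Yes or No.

Yes

φ(26) = φ(2)·φ(13) = 1·12 = 12 = 2^2 · 3.
19 is a primitive root mod 26 iff 19^(φ(26)/q) ≢ 1 for every prime q | φ(26), i.e. q ∈ {2, 3}.
19^6 ≡ 25 (mod 26)  [q = 2: ≢ 1 ✓]
19^4 ≡ 9 (mod 26)  [q = 3: ≢ 1 ✓]
All checks pass, so 19 has order 12 and is a primitive root modulo 26.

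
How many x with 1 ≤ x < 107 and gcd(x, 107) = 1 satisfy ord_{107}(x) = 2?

1

φ(107) = 107 − 1 = 106 = 2 · 53.
In a cyclic group of order 106, there are φ(d) elements of order d for each divisor d of 106, and zero for non-divisors.
2 | 106, and φ(2) = 2 − 1 = 1.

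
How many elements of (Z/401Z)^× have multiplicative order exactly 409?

φ(401) = 401 − 1 = 400 = 2^4 · 5^2.
Since (Z/401Z)^× is cyclic of order 400, the number of elements of order d is φ(d) when d | 400 and 0 otherwise.
Since 409 ∤ 400, the count is 0.

0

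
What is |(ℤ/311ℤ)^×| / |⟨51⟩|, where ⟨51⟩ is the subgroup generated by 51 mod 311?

5

ord(51) | φ(311) = 311 − 1 = 310 = 2 · 5 · 31.
Divisors of 310: 1, 2, 5, 10, 31, 62, 155, 310.
Evaluate successive powers at the divisors of 310:
51^1 ≡ 51
51^2 ≡ 113
51^5 ≡ 296
51^10 ≡ 225
51^31 ≡ 310
51^62 ≡ 1
So ord_311(51) = 62, hence |⟨51⟩| = 62.
[(Z/311Z)^× : ⟨51⟩] = 310/62 = 5.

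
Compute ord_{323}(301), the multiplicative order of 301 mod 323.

144

The order of 301 must divide φ(323) = φ(17·19) = (17−1)·(19−1) = 16·18 = 288 = 2^5 · 3^2.
Divisors of 288: 1, 2, 3, 4, 6, 8, 9, 12, 16, 18, 24, 32, 36, 48, 72, 96, 144, 288.
Compute 301^d (mod 323) for the divisors d until we hit 1:
301^1 ≡ 301 (mod 323)
301^2 ≡ 161 (mod 323)
301^3 ≡ 11 (mod 323)
301^4 ≡ 81 (mod 323)
301^6 ≡ 121 (mod 323)
301^8 ≡ 101 (mod 323)
301^9 ≡ 39 (mod 323)
301^12 ≡ 106 (mod 323)
301^16 ≡ 188 (mod 323)
301^18 ≡ 229 (mod 323)
301^24 ≡ 254 (mod 323)
301^32 ≡ 137 (mod 323)
301^36 ≡ 115 (mod 323)
301^48 ≡ 239 (mod 323)
301^72 ≡ 305 (mod 323)
301^96 ≡ 273 (mod 323)
301^144 ≡ 1 (mod 323) ✓
Hence ord(301) = 144.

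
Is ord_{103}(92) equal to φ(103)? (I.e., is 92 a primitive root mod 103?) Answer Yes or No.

No

φ(103) = 103 − 1 = 102 = 2 · 3 · 17.
It suffices to check that the order of 92 is not a proper divisor of 102: compute 92^(102/q) for q ∈ {2, 3, 17}.
92^51 ≡ 1 (mod 103)  [q = 2: ≡ 1 ✗]
92^34 ≡ 56 (mod 103)  [q = 3: ≢ 1 ✓]
92^6 ≡ 64 (mod 103)  [q = 17: ≢ 1 ✓]
Since 92^51 ≡ 1, the order of 92 divides 51 < 102, so 92 is not a primitive root.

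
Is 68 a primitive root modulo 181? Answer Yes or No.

φ(181) = 181 − 1 = 180 = 2^2 · 3^2 · 5.
Test 68^(180/q) mod 181 for each prime factor q of 180:
68^90 ≡ 180 (mod 181)  [q = 2: ≢ 1 ✓]
68^60 ≡ 1 (mod 181)  [q = 3: ≡ 1 ✗]
68^36 ≡ 42 (mod 181)  [q = 5: ≢ 1 ✓]
68^60 ≡ 1 shows ord(68) | 60, strictly less than φ(181); not a primitive root.

No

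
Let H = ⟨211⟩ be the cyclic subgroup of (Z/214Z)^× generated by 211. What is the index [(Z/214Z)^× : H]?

Since 211 ∈ (Z/214Z)^×, its order divides φ(214) = φ(2)·φ(107) = 1·106 = 106 = 2 · 53.
Divisors of 106: 1, 2, 53, 106.
Compute 211^d (mod 214) for the divisors d until we hit 1:
211^1 ≡ 211 (mod 214)
211^2 ≡ 9 (mod 214)
211^53 ≡ 213 (mod 214)
211^106 ≡ 1 (mod 214) ✓
So ord_214(211) = 106, hence |⟨211⟩| = 106.
The index is φ(214) / ord(211) = 106 / 106 = 1.

1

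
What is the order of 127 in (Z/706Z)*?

176

ord(127) | φ(706) = φ(2)·φ(353) = 1·352 = 352 = 2^5 · 11.
Divisors of 352: 1, 2, 4, 8, 11, 16, 22, 32, 44, 88, 176, 352.
Evaluate successive powers at the divisors of 352:
127^1 ≡ 127 (mod 706)
127^2 ≡ 597 (mod 706)
127^4 ≡ 585 (mod 706)
127^8 ≡ 521 (mod 706)
127^11 ≡ 293 (mod 706)
127^16 ≡ 337 (mod 706)
127^22 ≡ 423 (mod 706)
127^32 ≡ 609 (mod 706)
127^44 ≡ 311 (mod 706)
127^88 ≡ 705 (mod 706)
127^176 ≡ 1 (mod 706) ✓
Therefore the multiplicative order of 127 modulo 706 is 176.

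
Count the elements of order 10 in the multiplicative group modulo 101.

φ(101) = 101 − 1 = 100 = 2^2 · 5^2.
In a cyclic group of order 100, there are φ(d) elements of order d for each divisor d of 100, and zero for non-divisors.
10 = 2 · 5 divides 100, and φ(10) = 4.

4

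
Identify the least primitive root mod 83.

2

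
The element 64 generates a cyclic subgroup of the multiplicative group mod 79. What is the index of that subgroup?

The order of 64 must divide φ(79) = 79 − 1 = 78 = 2 · 3 · 13.
Divisors of 78: 1, 2, 3, 6, 13, 26, 39, 78.
Test each divisor d:
64^1 ≡ 64
64^2 ≡ 67
64^3 ≡ 22
64^6 ≡ 10
64^13 ≡ 1
The order of 64 is 13, so the subgroup it generates has 13 elements.
[(Z/79Z)^× : ⟨64⟩] = 78/13 = 6.

6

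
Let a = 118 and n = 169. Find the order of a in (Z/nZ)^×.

13

ord(118) | φ(169) = φ(13^2) = 13·(13−1) = 156 = 2^2 · 3 · 13.
Divisors of 156: 1, 2, 3, 4, 6, 12, 13, 26, 39, 52, 78, 156.
Test each divisor d:
118^1 ≡ 118 (mod 169)
118^2 ≡ 66 (mod 169)
118^3 ≡ 14 (mod 169)
118^4 ≡ 131 (mod 169)
118^6 ≡ 27 (mod 169)
118^12 ≡ 53 (mod 169)
118^13 ≡ 1 (mod 169) ✓
Hence ord(118) = 13.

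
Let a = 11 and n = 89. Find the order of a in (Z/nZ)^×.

ord(11) | φ(89) = 89 − 1 = 88 = 2^3 · 11.
Divisors of 88: 1, 2, 4, 8, 11, 22, 44, 88.
Check 11^d mod 89 for each divisor in increasing order:
11^1 ≡ 11 (mod 89)
11^2 ≡ 32 (mod 89)
11^4 ≡ 45 (mod 89)
11^8 ≡ 67 (mod 89)
11^11 ≡ 88 (mod 89)
11^22 ≡ 1 (mod 89) ✓
Hence ord(11) = 22.

22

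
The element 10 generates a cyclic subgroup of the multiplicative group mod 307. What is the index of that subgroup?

2

By Lagrange's theorem, ord_307(10) divides φ(307) = 307 − 1 = 306 = 2 · 3^2 · 17.
Divisors of 306: 1, 2, 3, 6, 9, 17, 18, 34, 51, 102, 153, 306.
Compute 10^d (mod 307) for the divisors d until we hit 1:
10^1 ≡ 10 (mod 307)
10^2 ≡ 100 (mod 307)
10^3 ≡ 79 (mod 307)
10^6 ≡ 101 (mod 307)
10^9 ≡ 304 (mod 307)
10^17 ≡ 93 (mod 307)
10^18 ≡ 9 (mod 307)
10^34 ≡ 53 (mod 307)
10^51 ≡ 17 (mod 307)
10^102 ≡ 289 (mod 307)
10^153 ≡ 1 (mod 307) ✓
So ord_307(10) = 153, hence |⟨10⟩| = 153.
[(Z/307Z)^× : ⟨10⟩] = 306/153 = 2.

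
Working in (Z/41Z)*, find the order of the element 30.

Since 30 ∈ (Z/41Z)^×, its order divides φ(41) = 41 − 1 = 40 = 2^3 · 5.
Divisors of 40: 1, 2, 4, 5, 8, 10, 20, 40.
Evaluate successive powers at the divisors of 40:
30^1 ≡ 30
30^2 ≡ 39
30^4 ≡ 4
30^5 ≡ 38
30^8 ≡ 16
30^10 ≡ 9
30^20 ≡ 40
30^40 ≡ 1
So ord_41(30) = 40.

40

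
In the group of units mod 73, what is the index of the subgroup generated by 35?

2

The order of 35 must divide φ(73) = 73 − 1 = 72 = 2^3 · 3^2.
Divisors of 72: 1, 2, 3, 4, 6, 8, 9, 12, 18, 24, 36, 72.
Test each divisor d:
35^1 ≡ 35
35^2 ≡ 57
35^3 ≡ 24
35^4 ≡ 37
35^6 ≡ 65
35^8 ≡ 55
35^9 ≡ 27
35^12 ≡ 64
35^18 ≡ 72
35^24 ≡ 8
35^36 ≡ 1
So ord_73(35) = 36, hence |⟨35⟩| = 36.
[(Z/73Z)^× : ⟨35⟩] = 72/36 = 2.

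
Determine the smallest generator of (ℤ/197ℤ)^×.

2

φ(197) = 197 − 1 = 196 = 2^2 · 7^2.
g is a primitive root iff g^(196/q) ≢ 1 (mod 197) for each prime q ∈ {2, 7}.
g = 2: 2^98 ≡ 196; 2^28 ≡ 104 — none is 1, so 2 is a primitive root.
So 2 is the smallest generator of (Z/197Z)^×.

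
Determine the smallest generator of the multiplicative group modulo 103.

5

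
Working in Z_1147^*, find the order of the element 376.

The order of 376 must divide φ(1147) = φ(31·37) = (31−1)·(37−1) = 30·36 = 1080 = 2^3 · 3^3 · 5.
Divisors of 1080: 1, 2, 3, 4, 5, 6, 8, 9, 10, 12, 15, 18, 20, 24, 27, 30, 36, 40, 45, 54, 60, 72, 90, 108, 120, 135, 180, 216, 270, 360, 540, 1080.
Evaluate successive powers at the divisors of 1080:
376^1 ≡ 376 (mod 1147)
376^2 ≡ 295 (mod 1147)
376^3 ≡ 808 (mod 1147)
376^4 ≡ 1000 (mod 1147)
376^5 ≡ 931 (mod 1147)
376^6 ≡ 221 (mod 1147)
376^8 ≡ 963 (mod 1147)
376^9 ≡ 783 (mod 1147)
376^10 ≡ 776 (mod 1147)
376^12 ≡ 667 (mod 1147)
376^15 ≡ 993 (mod 1147)
376^18 ≡ 591 (mod 1147)
376^20 ≡ 1 (mod 1147) ✓
Therefore the multiplicative order of 376 modulo 1147 is 20.

20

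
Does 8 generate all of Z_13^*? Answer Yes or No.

No

φ(13) = 13 − 1 = 12 = 2^2 · 3.
8 is a primitive root mod 13 iff 8^(φ(13)/q) ≢ 1 for every prime q | φ(13), i.e. q ∈ {2, 3}.
8^6 ≡ 12 (mod 13)  [q = 2: ≢ 1 ✓]
8^4 ≡ 1 (mod 13)  [q = 3: ≡ 1 ✗]
The check at q = 3 fails, so 8 generates a proper subgroup.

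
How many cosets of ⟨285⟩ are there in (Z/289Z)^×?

The order of 285 must divide φ(289) = φ(17^2) = 17·(17−1) = 272 = 2^4 · 17.
Divisors of 272: 1, 2, 4, 8, 16, 17, 34, 68, 136, 272.
Test each divisor d:
285^1 ≡ 285 (mod 289)
285^2 ≡ 16 (mod 289)
285^4 ≡ 256 (mod 289)
285^8 ≡ 222 (mod 289)
285^16 ≡ 154 (mod 289)
285^17 ≡ 251 (mod 289)
285^34 ≡ 288 (mod 289)
285^68 ≡ 1 (mod 289) ✓
Thus |⟨285⟩| = ord(285) = 68.
The index is φ(289) / ord(285) = 272 / 68 = 4.

4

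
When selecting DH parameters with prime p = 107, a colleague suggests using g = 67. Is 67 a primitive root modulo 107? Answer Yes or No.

φ(107) = 107 − 1 = 106 = 2 · 53.
An element g generates (Z/107Z)^× iff g^(106/q) ≢ 1 (mod 107) for each prime q ∈ {2, 53}.
67^53 ≡ 106 (mod 107)  [q = 2: ≢ 1 ✓]
67^2 ≡ 102 (mod 107)  [q = 53: ≢ 1 ✓]
None equal 1, so ord_107(67) = 106: 67 is a primitive root.

Yes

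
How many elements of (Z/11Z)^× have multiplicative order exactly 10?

4

φ(11) = 11 − 1 = 10 = 2 · 5.
In a cyclic group of order 10, there are φ(d) elements of order d for each divisor d of 10, and zero for non-divisors.
10 = 2 · 5 divides 10, and φ(10) = 4.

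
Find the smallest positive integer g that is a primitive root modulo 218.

11

φ(218) = φ(2)·φ(109) = 1·108 = 108 = 2^2 · 3^3.
Test candidates g = 2, 3, … against the prime factors q ∈ {2, 3} of φ(218): g is a generator iff g^(108/q) ≢ 1 for every such q.
g = 2: gcd(2, 218) = 2 > 1, not a unit — skip.
g = 3: 3^54 ≡ 1 — hits 1, so not a primitive root.
g = 4: gcd(4, 218) = 2 > 1, not a unit — skip.
g = 5: 5^54 ≡ 1 — hits 1, so not a primitive root.
g = 6: gcd(6, 218) = 2 > 1, not a unit — skip.
g = 7: 7^54 ≡ 1 — hits 1, so not a primitive root.
g = 8: gcd(8, 218) = 2 > 1, not a unit — skip.
g = 9: 9^54 ≡ 1 — hits 1, so not a primitive root.
g = 10: gcd(10, 218) = 2 > 1, not a unit — skip.
g = 11: 11^54 ≡ 217; 11^36 ≡ 45 — none is 1, so 11 is a primitive root.
The smallest primitive root modulo 218 is 11.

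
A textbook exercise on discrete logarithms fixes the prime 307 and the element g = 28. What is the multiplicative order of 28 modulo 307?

By Lagrange's theorem, ord_307(28) divides φ(307) = 307 − 1 = 306 = 2 · 3^2 · 17.
Divisors of 306: 1, 2, 3, 6, 9, 17, 18, 34, 51, 102, 153, 306.
Evaluate successive powers at the divisors of 306:
28^1 ≡ 28 (mod 307)
28^2 ≡ 170 (mod 307)
28^3 ≡ 155 (mod 307)
28^6 ≡ 79 (mod 307)
28^9 ≡ 272 (mod 307)
28^17 ≡ 274 (mod 307)
28^18 ≡ 304 (mod 307)
28^34 ≡ 168 (mod 307)
28^51 ≡ 289 (mod 307)
28^102 ≡ 17 (mod 307)
28^153 ≡ 1 (mod 307) ✓
The smallest such exponent is 153, so the order of 28 is 153.

153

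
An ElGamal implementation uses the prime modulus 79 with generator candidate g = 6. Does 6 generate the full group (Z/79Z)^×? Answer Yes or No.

Yes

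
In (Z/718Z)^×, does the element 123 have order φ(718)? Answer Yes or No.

φ(718) = φ(2)·φ(359) = 1·358 = 358 = 2 · 179.
An element g generates (Z/718Z)^× iff g^(358/q) ≢ 1 (mod 718) for each prime q ∈ {2, 179}.
123^179 ≡ 1 (mod 718)  [q = 2: ≡ 1 ✗]
123^2 ≡ 51 (mod 718)  [q = 179: ≢ 1 ✓]
The check at q = 2 fails, so 123 generates a proper subgroup.

No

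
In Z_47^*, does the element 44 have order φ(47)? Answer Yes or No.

Yes

φ(47) = 47 − 1 = 46 = 2 · 23.
Test 44^(46/q) mod 47 for each prime factor q of 46:
44^23 ≡ 46 (mod 47)  [q = 2: ≢ 1 ✓]
44^2 ≡ 9 (mod 47)  [q = 23: ≢ 1 ✓]
Every test exponent gives a nontrivial residue, hence 44 generates the full group.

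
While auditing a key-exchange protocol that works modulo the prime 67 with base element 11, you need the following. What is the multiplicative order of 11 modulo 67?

66

By Lagrange's theorem, ord_67(11) divides φ(67) = 67 − 1 = 66 = 2 · 3 · 11.
Divisors of 66: 1, 2, 3, 6, 11, 22, 33, 66.
Check 11^d mod 67 for each divisor in increasing order:
11^1 ≡ 11 (mod 67)
11^2 ≡ 54 (mod 67)
11^3 ≡ 58 (mod 67)
11^6 ≡ 14 (mod 67)
11^11 ≡ 30 (mod 67)
11^22 ≡ 29 (mod 67)
11^33 ≡ 66 (mod 67)
11^66 ≡ 1 (mod 67) ✓
Hence ord(11) = 66.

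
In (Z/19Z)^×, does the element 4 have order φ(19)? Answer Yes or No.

No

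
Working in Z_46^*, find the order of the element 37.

Since 37 ∈ (Z/46Z)^×, its order divides φ(46) = φ(2)·φ(23) = 1·22 = 22 = 2 · 11.
Divisors of 22: 1, 2, 11, 22.
Test each divisor d:
37^1 ≡ 37
37^2 ≡ 35
37^11 ≡ 45
37^22 ≡ 1
The smallest such exponent is 22, so the order of 37 is 22.

22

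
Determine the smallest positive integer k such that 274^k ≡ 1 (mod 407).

36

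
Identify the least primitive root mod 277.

φ(277) = 277 − 1 = 276 = 2^2 · 3 · 23.
Test candidates g = 2, 3, … against the prime factors q ∈ {2, 3, 23} of φ(277): g is a generator iff g^(276/q) ≢ 1 for every such q.
g = 2: 2^138 ≡ 276; 2^92 ≡ 1 — hits 1, so not a primitive root.
g = 3: 3^138 ≡ 1 — hits 1, so not a primitive root.
g = 4: 4^138 ≡ 1 — hits 1, so not a primitive root.
g = 5: 5^138 ≡ 276; 5^92 ≡ 116; 5^12 ≡ 27 — none is 1, so 5 is a primitive root.
So 5 is the smallest generator of (Z/277Z)^×.

5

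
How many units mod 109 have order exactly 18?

φ(109) = 109 − 1 = 108 = 2^2 · 3^3.
Since (Z/109Z)^× is cyclic of order 108, the number of elements of order d is φ(d) when d | 108 and 0 otherwise.
18 = 2 · 3^2 divides 108, and φ(18) = 6.

6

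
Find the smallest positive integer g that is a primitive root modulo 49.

3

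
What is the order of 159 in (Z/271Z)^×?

Since 159 ∈ (Z/271Z)^×, its order divides φ(271) = 271 − 1 = 270 = 2 · 3^3 · 5.
Divisors of 270: 1, 2, 3, 5, 6, 9, 10, 15, 18, 27, 30, 45, 54, 90, 135, 270.
Test each divisor d:
159^1 ≡ 159 (mod 271)
159^2 ≡ 78 (mod 271)
159^3 ≡ 207 (mod 271)
159^5 ≡ 157 (mod 271)
159^6 ≡ 31 (mod 271)
159^9 ≡ 184 (mod 271)
159^10 ≡ 259 (mod 271)
159^15 ≡ 13 (mod 271)
159^18 ≡ 252 (mod 271)
159^27 ≡ 27 (mod 271)
159^30 ≡ 169 (mod 271)
159^45 ≡ 29 (mod 271)
159^54 ≡ 187 (mod 271)
159^90 ≡ 28 (mod 271)
159^135 ≡ 270 (mod 271)
159^270 ≡ 1 (mod 271) ✓
So ord_271(159) = 270.

270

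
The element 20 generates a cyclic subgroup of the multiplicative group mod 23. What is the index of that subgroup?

1

ord(20) | φ(23) = 23 − 1 = 22 = 2 · 11.
Divisors of 22: 1, 2, 11, 22.
Check 20^d mod 23 for each divisor in increasing order:
20^1 ≡ 20 (mod 23)
20^2 ≡ 9 (mod 23)
20^11 ≡ 22 (mod 23)
20^22 ≡ 1 (mod 23) ✓
The order of 20 is 22, so the subgroup it generates has 22 elements.
Index = |(Z/23Z)^×| / |⟨20⟩| = 22 / 22 = 1.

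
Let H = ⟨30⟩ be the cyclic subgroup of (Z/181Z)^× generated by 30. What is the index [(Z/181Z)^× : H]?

The order of 30 must divide φ(181) = 181 − 1 = 180 = 2^2 · 3^2 · 5.
Divisors of 180: 1, 2, 3, 4, 5, 6, 9, 10, 12, 15, 18, 20, 30, 36, 45, 60, 90, 180.
Test each divisor d:
30^1 ≡ 30 (mod 181)
30^2 ≡ 176 (mod 181)
30^3 ≡ 31 (mod 181)
30^4 ≡ 25 (mod 181)
30^5 ≡ 26 (mod 181)
30^6 ≡ 56 (mod 181)
30^9 ≡ 107 (mod 181)
30^10 ≡ 133 (mod 181)
30^12 ≡ 59 (mod 181)
30^15 ≡ 19 (mod 181)
30^18 ≡ 46 (mod 181)
30^20 ≡ 132 (mod 181)
30^30 ≡ 180 (mod 181)
30^36 ≡ 125 (mod 181)
30^45 ≡ 162 (mod 181)
30^60 ≡ 1 (mod 181) ✓
So ord_181(30) = 60, hence |⟨30⟩| = 60.
The index is φ(181) / ord(30) = 180 / 60 = 3.

3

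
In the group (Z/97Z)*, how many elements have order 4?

2

φ(97) = 97 − 1 = 96 = 2^5 · 3.
In a cyclic group of order 96, there are φ(d) elements of order d for each divisor d of 96, and zero for non-divisors.
4 = 2^2 divides 96, and φ(4) = 2.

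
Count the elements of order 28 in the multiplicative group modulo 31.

φ(31) = 31 − 1 = 30 = 2 · 3 · 5.
In a cyclic group of order 30, there are φ(d) elements of order d for each divisor d of 30, and zero for non-divisors.
Since 28 ∤ 30, the count is 0.

0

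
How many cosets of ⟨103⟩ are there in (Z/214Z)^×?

1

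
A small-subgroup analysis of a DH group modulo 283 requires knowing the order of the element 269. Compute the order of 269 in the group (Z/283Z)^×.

141

Since 269 ∈ (Z/283Z)^×, its order divides φ(283) = 283 − 1 = 282 = 2 · 3 · 47.
Divisors of 282: 1, 2, 3, 6, 47, 94, 141, 282.
Compute 269^d (mod 283) for the divisors d until we hit 1:
269^1 ≡ 269
269^2 ≡ 196
269^3 ≡ 86
269^6 ≡ 38
269^47 ≡ 238
269^94 ≡ 44
269^141 ≡ 1
The smallest such exponent is 141, so the order of 269 is 141.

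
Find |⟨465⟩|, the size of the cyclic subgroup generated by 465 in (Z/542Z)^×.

54

ord(465) | φ(542) = φ(2)·φ(271) = 1·270 = 270 = 2 · 3^3 · 5.
Divisors of 270: 1, 2, 3, 5, 6, 9, 10, 15, 18, 27, 30, 45, 54, 90, 135, 270.
Check 465^d mod 542 for each divisor in increasing order:
465^1 ≡ 465 (mod 542)
465^2 ≡ 509 (mod 542)
465^3 ≡ 373 (mod 542)
465^5 ≡ 157 (mod 542)
465^6 ≡ 377 (mod 542)
465^9 ≡ 243 (mod 542)
465^10 ≡ 259 (mod 542)
465^15 ≡ 13 (mod 542)
465^18 ≡ 513 (mod 542)
465^27 ≡ 541 (mod 542)
465^30 ≡ 169 (mod 542)
465^45 ≡ 29 (mod 542)
465^54 ≡ 1 (mod 542) ✓
The smallest such exponent is 54, so the order of 465 is 54.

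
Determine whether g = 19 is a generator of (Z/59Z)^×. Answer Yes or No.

No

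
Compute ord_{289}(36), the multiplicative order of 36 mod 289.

136

ord(36) | φ(289) = φ(17^2) = 17·(17−1) = 272 = 2^4 · 17.
Divisors of 272: 1, 2, 4, 8, 16, 17, 34, 68, 136, 272.
Compute 36^d (mod 289) for the divisors d until we hit 1:
36^1 ≡ 36 (mod 289)
36^2 ≡ 140 (mod 289)
36^4 ≡ 237 (mod 289)
36^8 ≡ 103 (mod 289)
36^16 ≡ 205 (mod 289)
36^17 ≡ 155 (mod 289)
36^34 ≡ 38 (mod 289)
36^68 ≡ 288 (mod 289)
36^136 ≡ 1 (mod 289) ✓
Therefore the multiplicative order of 36 modulo 289 is 136.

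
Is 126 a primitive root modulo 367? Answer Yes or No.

φ(367) = 367 − 1 = 366 = 2 · 3 · 61.
An element g generates (Z/367Z)^× iff g^(366/q) ≢ 1 (mod 367) for each prime q ∈ {2, 3, 61}.
126^183 ≡ 1 (mod 367)  [q = 2: ≡ 1 ✗]
126^122 ≡ 283 (mod 367)  [q = 3: ≢ 1 ✓]
126^6 ≡ 63 (mod 367)  [q = 61: ≢ 1 ✓]
The check at q = 2 fails, so 126 generates a proper subgroup.

No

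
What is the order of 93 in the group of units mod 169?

The order of 93 must divide φ(169) = φ(13^2) = 13·(13−1) = 156 = 2^2 · 3 · 13.
Divisors of 156: 1, 2, 3, 4, 6, 12, 13, 26, 39, 52, 78, 156.
Compute 93^d (mod 169) for the divisors d until we hit 1:
93^1 ≡ 93 (mod 169)
93^2 ≡ 30 (mod 169)
93^3 ≡ 86 (mod 169)
93^4 ≡ 55 (mod 169)
93^6 ≡ 129 (mod 169)
93^12 ≡ 79 (mod 169)
93^13 ≡ 80 (mod 169)
93^26 ≡ 147 (mod 169)
93^39 ≡ 99 (mod 169)
93^52 ≡ 146 (mod 169)
93^78 ≡ 168 (mod 169)
93^156 ≡ 1 (mod 169) ✓
Therefore the multiplicative order of 93 modulo 169 is 156.

156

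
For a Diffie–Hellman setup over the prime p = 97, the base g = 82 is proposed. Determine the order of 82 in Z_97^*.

ord(82) | φ(97) = 97 − 1 = 96 = 2^5 · 3.
Divisors of 96: 1, 2, 3, 4, 6, 8, 12, 16, 24, 32, 48, 96.
Check 82^d mod 97 for each divisor in increasing order:
82^1 ≡ 82 (mod 97)
82^2 ≡ 31 (mod 97)
82^3 ≡ 20 (mod 97)
82^4 ≡ 88 (mod 97)
82^6 ≡ 12 (mod 97)
82^8 ≡ 81 (mod 97)
82^12 ≡ 47 (mod 97)
82^16 ≡ 62 (mod 97)
82^24 ≡ 75 (mod 97)
82^32 ≡ 61 (mod 97)
82^48 ≡ 96 (mod 97)
82^96 ≡ 1 (mod 97) ✓
The smallest such exponent is 96, so the order of 82 is 96.

96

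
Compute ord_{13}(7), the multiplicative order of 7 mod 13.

The order of 7 must divide φ(13) = 13 − 1 = 12 = 2^2 · 3.
Divisors of 12: 1, 2, 3, 4, 6, 12.
Check 7^d mod 13 for each divisor in increasing order:
7^1 ≡ 7
7^2 ≡ 10
7^3 ≡ 5
7^4 ≡ 9
7^6 ≡ 12
7^12 ≡ 1
Hence ord(7) = 12.

12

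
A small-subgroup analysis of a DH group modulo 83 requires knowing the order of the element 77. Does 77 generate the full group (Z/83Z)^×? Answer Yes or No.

No

φ(83) = 83 − 1 = 82 = 2 · 41.
77 is a primitive root mod 83 iff 77^(φ(83)/q) ≢ 1 for every prime q | φ(83), i.e. q ∈ {2, 41}.
77^41 ≡ 1 (mod 83)  [q = 2: ≡ 1 ✗]
77^2 ≡ 36 (mod 83)  [q = 41: ≢ 1 ✓]
Since 77^41 ≡ 1, the order of 77 divides 41 < 82, so 77 is not a primitive root.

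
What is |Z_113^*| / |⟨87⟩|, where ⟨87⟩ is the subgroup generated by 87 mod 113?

ord(87) | φ(113) = 113 − 1 = 112 = 2^4 · 7.
Divisors of 112: 1, 2, 4, 7, 8, 14, 16, 28, 56, 112.
Compute 87^d (mod 113) for the divisors d until we hit 1:
87^1 ≡ 87 (mod 113)
87^2 ≡ 111 (mod 113)
87^4 ≡ 4 (mod 113)
87^7 ≡ 95 (mod 113)
87^8 ≡ 16 (mod 113)
87^14 ≡ 98 (mod 113)
87^16 ≡ 30 (mod 113)
87^28 ≡ 112 (mod 113)
87^56 ≡ 1 (mod 113) ✓
Thus |⟨87⟩| = ord(87) = 56.
The index is φ(113) / ord(87) = 112 / 56 = 2.

2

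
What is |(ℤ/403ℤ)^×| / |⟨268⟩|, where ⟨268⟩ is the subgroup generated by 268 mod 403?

6

By Lagrange's theorem, ord_403(268) divides φ(403) = φ(13·31) = (13−1)·(31−1) = 12·30 = 360 = 2^3 · 3^2 · 5.
Divisors of 360: 1, 2, 3, 4, 5, 6, 8, 9, 10, 12, 15, 18, 20, 24, 30, 36, 40, 45, 60, 72, 90, 120, 180, 360.
Test each divisor d:
268^1 ≡ 268 (mod 403)
268^2 ≡ 90 (mod 403)
268^3 ≡ 343 (mod 403)
268^4 ≡ 40 (mod 403)
268^5 ≡ 242 (mod 403)
268^6 ≡ 376 (mod 403)
268^8 ≡ 391 (mod 403)
268^9 ≡ 8 (mod 403)
268^10 ≡ 129 (mod 403)
268^12 ≡ 326 (mod 403)
268^15 ≡ 187 (mod 403)
268^18 ≡ 64 (mod 403)
268^20 ≡ 118 (mod 403)
268^24 ≡ 287 (mod 403)
268^30 ≡ 311 (mod 403)
268^36 ≡ 66 (mod 403)
268^40 ≡ 222 (mod 403)
268^45 ≡ 125 (mod 403)
268^60 ≡ 1 (mod 403) ✓
Thus |⟨268⟩| = ord(268) = 60.
The index is φ(403) / ord(268) = 360 / 60 = 6.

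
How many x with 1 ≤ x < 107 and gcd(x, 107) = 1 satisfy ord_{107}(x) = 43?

φ(107) = 107 − 1 = 106 = 2 · 53.
In a cyclic group of order 106, there are φ(d) elements of order d for each divisor d of 106, and zero for non-divisors.
Since 43 ∤ 106, the count is 0.

0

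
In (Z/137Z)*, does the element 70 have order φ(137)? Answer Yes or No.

Yes

φ(137) = 137 − 1 = 136 = 2^3 · 17.
An element g generates (Z/137Z)^× iff g^(136/q) ≢ 1 (mod 137) for each prime q ∈ {2, 17}.
70^68 ≡ 136 (mod 137)  [q = 2: ≢ 1 ✓]
70^8 ≡ 115 (mod 137)  [q = 17: ≢ 1 ✓]
Every test exponent gives a nontrivial residue, hence 70 generates the full group.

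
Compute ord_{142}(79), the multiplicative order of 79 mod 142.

The order of 79 must divide φ(142) = φ(2)·φ(71) = 1·70 = 70 = 2 · 5 · 7.
Divisors of 70: 1, 2, 5, 7, 10, 14, 35, 70.
Check 79^d mod 142 for each divisor in increasing order:
79^1 ≡ 79 (mod 142)
79^2 ≡ 135 (mod 142)
79^5 ≡ 37 (mod 142)
79^7 ≡ 25 (mod 142)
79^10 ≡ 91 (mod 142)
79^14 ≡ 57 (mod 142)
79^35 ≡ 1 (mod 142) ✓
So ord_142(79) = 35.

35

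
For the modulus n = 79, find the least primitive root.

φ(79) = 79 − 1 = 78 = 2 · 3 · 13.
g is a primitive root iff g^(78/q) ≢ 1 (mod 79) for each prime q ∈ {2, 3, 13}.
g = 2: 2^39 ≡ 1 — hits 1, so not a primitive root.
g = 3: 3^39 ≡ 78; 3^26 ≡ 23; 3^6 ≡ 18 — none is 1, so 3 is a primitive root.
So 3 is the smallest generator of (Z/79Z)^×.

3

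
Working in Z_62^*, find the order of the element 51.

ord(51) | φ(62) = φ(2)·φ(31) = 1·30 = 30 = 2 · 3 · 5.
Divisors of 30: 1, 2, 3, 5, 6, 10, 15, 30.
Compute 51^d (mod 62) for the divisors d until we hit 1:
51^1 ≡ 51 (mod 62)
51^2 ≡ 59 (mod 62)
51^3 ≡ 33 (mod 62)
51^5 ≡ 25 (mod 62)
51^6 ≡ 35 (mod 62)
51^10 ≡ 5 (mod 62)
51^15 ≡ 1 (mod 62) ✓
Therefore the multiplicative order of 51 modulo 62 is 15.

15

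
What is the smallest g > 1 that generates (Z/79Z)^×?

3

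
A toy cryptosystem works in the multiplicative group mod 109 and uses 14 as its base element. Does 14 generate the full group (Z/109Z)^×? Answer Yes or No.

φ(109) = 109 − 1 = 108 = 2^2 · 3^3.
Test 14^(108/q) mod 109 for each prime factor q of 108:
14^54 ≡ 108 (mod 109)  [q = 2: ≢ 1 ✓]
14^36 ≡ 63 (mod 109)  [q = 3: ≢ 1 ✓]
Every test exponent gives a nontrivial residue, hence 14 generates the full group.

Yes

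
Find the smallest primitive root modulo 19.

φ(19) = 19 − 1 = 18 = 2 · 3^2.
Test candidates g = 2, 3, … against the prime factors q ∈ {2, 3} of φ(19): g is a generator iff g^(18/q) ≢ 1 for every such q.
g = 2: 2^9 ≡ 18; 2^6 ≡ 7 — none is 1, so 2 is a primitive root.
Hence the least primitive root of 19 is 2.

2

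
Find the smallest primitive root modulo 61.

2

φ(61) = 61 − 1 = 60 = 2^2 · 3 · 5.
g is a primitive root iff g^(60/q) ≢ 1 (mod 61) for each prime q ∈ {2, 3, 5}.
g = 2: 2^30 ≡ 60; 2^20 ≡ 47; 2^12 ≡ 9 — none is 1, so 2 is a primitive root.
The smallest primitive root modulo 61 is 2.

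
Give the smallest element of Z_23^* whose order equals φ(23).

5

φ(23) = 23 − 1 = 22 = 2 · 11.
Test candidates g = 2, 3, … against the prime factors q ∈ {2, 11} of φ(23): g is a generator iff g^(22/q) ≢ 1 for every such q.
g = 2: 2^11 ≡ 1 — hits 1, so not a primitive root.
g = 3: 3^11 ≡ 1 — hits 1, so not a primitive root.
g = 4: 4^11 ≡ 1 — hits 1, so not a primitive root.
g = 5: 5^11 ≡ 22; 5^2 ≡ 2 — none is 1, so 5 is a primitive root.
The smallest primitive root modulo 23 is 5.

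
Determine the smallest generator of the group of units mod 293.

2

φ(293) = 293 − 1 = 292 = 2^2 · 73.
g is a primitive root iff g^(292/q) ≢ 1 (mod 293) for each prime q ∈ {2, 73}.
g = 2: 2^146 ≡ 292; 2^4 ≡ 16 — none is 1, so 2 is a primitive root.
The smallest primitive root modulo 293 is 2.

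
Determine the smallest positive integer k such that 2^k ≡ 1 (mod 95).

36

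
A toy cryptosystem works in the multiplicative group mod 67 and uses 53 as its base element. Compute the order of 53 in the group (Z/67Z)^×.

The order of 53 must divide φ(67) = 67 − 1 = 66 = 2 · 3 · 11.
Divisors of 66: 1, 2, 3, 6, 11, 22, 33, 66.
Test each divisor d:
53^1 ≡ 53 (mod 67)
53^2 ≡ 62 (mod 67)
53^3 ≡ 3 (mod 67)
53^6 ≡ 9 (mod 67)
53^11 ≡ 66 (mod 67)
53^22 ≡ 1 (mod 67) ✓
Hence ord(53) = 22.

22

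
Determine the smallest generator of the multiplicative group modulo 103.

φ(103) = 103 − 1 = 102 = 2 · 3 · 17.
Test candidates g = 2, 3, … against the prime factors q ∈ {2, 3, 17} of φ(103): g is a generator iff g^(102/q) ≢ 1 for every such q.
g = 2: 2^51 ≡ 1 — hits 1, so not a primitive root.
g = 3: 3^51 ≡ 102; 3^34 ≡ 1 — hits 1, so not a primitive root.
g = 4: 4^51 ≡ 1 — hits 1, so not a primitive root.
g = 5: 5^51 ≡ 102; 5^34 ≡ 56; 5^6 ≡ 72 — none is 1, so 5 is a primitive root.
The smallest primitive root modulo 103 is 5.

5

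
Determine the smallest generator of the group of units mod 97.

5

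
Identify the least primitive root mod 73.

φ(73) = 73 − 1 = 72 = 2^3 · 3^2.
g is a primitive root iff g^(72/q) ≢ 1 (mod 73) for each prime q ∈ {2, 3}.
g = 2: 2^36 ≡ 1 — hits 1, so not a primitive root.
g = 3: 3^36 ≡ 1 — hits 1, so not a primitive root.
g = 4: 4^36 ≡ 1 — hits 1, so not a primitive root.
g = 5: 5^36 ≡ 72; 5^24 ≡ 8 — none is 1, so 5 is a primitive root.
Hence the least primitive root of 73 is 5.

5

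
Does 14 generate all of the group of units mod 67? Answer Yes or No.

No

φ(67) = 67 − 1 = 66 = 2 · 3 · 11.
It suffices to check that the order of 14 is not a proper divisor of 66: compute 14^(66/q) for q ∈ {2, 3, 11}.
14^33 ≡ 1 (mod 67)  [q = 2: ≡ 1 ✗]
14^22 ≡ 1 (mod 67)  [q = 3: ≡ 1 ✗]
14^6 ≡ 9 (mod 67)  [q = 11: ≢ 1 ✓]
14^33 ≡ 1 shows ord(14) | 33, strictly less than φ(67); not a primitive root.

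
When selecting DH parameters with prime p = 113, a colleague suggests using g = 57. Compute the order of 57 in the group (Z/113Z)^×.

28

The order of 57 must divide φ(113) = 113 − 1 = 112 = 2^4 · 7.
Divisors of 112: 1, 2, 4, 7, 8, 14, 16, 28, 56, 112.
Check 57^d mod 113 for each divisor in increasing order:
57^1 ≡ 57
57^2 ≡ 85
57^4 ≡ 106
57^7 ≡ 98
57^8 ≡ 49
57^14 ≡ 112
57^16 ≡ 28
57^28 ≡ 1
Therefore the multiplicative order of 57 modulo 113 is 28.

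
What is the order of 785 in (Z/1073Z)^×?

ord(785) | φ(1073) = φ(29·37) = (29−1)·(37−1) = 28·36 = 1008 = 2^4 · 3^2 · 7.
Divisors of 1008: 1, 2, 3, 4, 6, 7, 8, 9, 12, 14, 16, 18, 21, 24, 28, 36, 42, 48, 56, 63, 72, 84, 112, 126, 144, 168, 252, 336, 504, 1008.
Check 785^d mod 1073 for each divisor in increasing order:
785^1 ≡ 785
785^2 ≡ 323
785^3 ≡ 327
785^4 ≡ 248
785^6 ≡ 702
785^7 ≡ 621
785^8 ≡ 343
785^9 ≡ 1005
785^12 ≡ 297
785^14 ≡ 434
785^16 ≡ 692
785^18 ≡ 332
785^21 ≡ 191
785^24 ≡ 223
785^28 ≡ 581
785^36 ≡ 778
785^42 ≡ 1072
785^48 ≡ 371
785^56 ≡ 639
785^63 ≡ 882
785^72 ≡ 112
785^84 ≡ 1
The smallest such exponent is 84, so the order of 785 is 84.

84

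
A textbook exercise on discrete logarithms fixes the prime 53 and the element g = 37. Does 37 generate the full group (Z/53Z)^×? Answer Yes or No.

No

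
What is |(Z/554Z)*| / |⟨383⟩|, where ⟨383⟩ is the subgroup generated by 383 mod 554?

2

The order of 383 must divide φ(554) = φ(2)·φ(277) = 1·276 = 276 = 2^2 · 3 · 23.
Divisors of 276: 1, 2, 3, 4, 6, 12, 23, 46, 69, 92, 138, 276.
Test each divisor d:
383^1 ≡ 383 (mod 554)
383^2 ≡ 433 (mod 554)
383^3 ≡ 193 (mod 554)
383^4 ≡ 237 (mod 554)
383^6 ≡ 131 (mod 554)
383^12 ≡ 541 (mod 554)
383^23 ≡ 161 (mod 554)
383^46 ≡ 437 (mod 554)
383^69 ≡ 553 (mod 554)
383^92 ≡ 393 (mod 554)
383^138 ≡ 1 (mod 554) ✓
So ord_554(383) = 138, hence |⟨383⟩| = 138.
The index is φ(554) / ord(383) = 276 / 138 = 2.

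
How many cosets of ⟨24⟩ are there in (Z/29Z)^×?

4

Since 24 ∈ (Z/29Z)^×, its order divides φ(29) = 29 − 1 = 28 = 2^2 · 7.
Divisors of 28: 1, 2, 4, 7, 14, 28.
Check 24^d mod 29 for each divisor in increasing order:
24^1 ≡ 24 (mod 29)
24^2 ≡ 25 (mod 29)
24^4 ≡ 16 (mod 29)
24^7 ≡ 1 (mod 29) ✓
Thus |⟨24⟩| = ord(24) = 7.
[(Z/29Z)^× : ⟨24⟩] = 28/7 = 4.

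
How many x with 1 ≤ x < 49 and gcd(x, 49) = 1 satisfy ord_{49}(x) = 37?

0

φ(49) = φ(7^2) = 7·(7−1) = 42 = 2 · 3 · 7.
In a cyclic group of order 42, there are φ(d) elements of order d for each divisor d of 42, and zero for non-divisors.
Here 42 is not a multiple of 37, so there are no elements of order 37.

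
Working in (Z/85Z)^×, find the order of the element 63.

16

ord(63) | φ(85) = φ(5·17) = (5−1)·(17−1) = 4·16 = 64 = 2^6.
Divisors of 64: 1, 2, 4, 8, 16, 32, 64.
Compute 63^d (mod 85) for the divisors d until we hit 1:
63^1 ≡ 63
63^2 ≡ 59
63^4 ≡ 81
63^8 ≡ 16
63^16 ≡ 1
So ord_85(63) = 16.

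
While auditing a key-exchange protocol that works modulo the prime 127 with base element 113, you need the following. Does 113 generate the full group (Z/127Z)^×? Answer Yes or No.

No

φ(127) = 127 − 1 = 126 = 2 · 3^2 · 7.
It suffices to check that the order of 113 is not a proper divisor of 126: compute 113^(126/q) for q ∈ {2, 3, 7}.
113^63 ≡ 1 (mod 127)  [q = 2: ≡ 1 ✗]
113^42 ≡ 107 (mod 127)  [q = 3: ≢ 1 ✓]
113^18 ≡ 8 (mod 127)  [q = 7: ≢ 1 ✓]
The check at q = 2 fails, so 113 generates a proper subgroup.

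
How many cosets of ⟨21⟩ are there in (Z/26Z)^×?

3

By Lagrange's theorem, ord_26(21) divides φ(26) = φ(2)·φ(13) = 1·12 = 12 = 2^2 · 3.
Divisors of 12: 1, 2, 3, 4, 6, 12.
Check 21^d mod 26 for each divisor in increasing order:
21^1 ≡ 21 (mod 26)
21^2 ≡ 25 (mod 26)
21^3 ≡ 5 (mod 26)
21^4 ≡ 1 (mod 26) ✓
The order of 21 is 4, so the subgroup it generates has 4 elements.
Index = |(Z/26Z)^×| / |⟨21⟩| = 12 / 4 = 3.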